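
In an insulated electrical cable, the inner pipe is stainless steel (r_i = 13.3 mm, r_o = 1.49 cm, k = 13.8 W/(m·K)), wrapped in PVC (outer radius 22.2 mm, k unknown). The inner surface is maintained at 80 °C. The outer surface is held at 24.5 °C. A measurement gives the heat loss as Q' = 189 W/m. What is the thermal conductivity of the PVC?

k = 0.217 W/m·K

ΣR = ΔT/Q' = |80 − 24.5|/189 = 0.2937 m·K/W
Known resistances:
  R'_stainless steel = ln(0.0149/0.0133)/(2πk) = 0.1136/(2π·13.8) = 0.001310 m·K/W
R_PVC = ΣR − ΣR_known = 0.2937 − 0.001310 = 0.2924 m·K/W
ln(r₂/r₁)/(2πk) = 0.2924 ⇒ k = 0.3987/(2π·0.2924) = 0.217 W/m·K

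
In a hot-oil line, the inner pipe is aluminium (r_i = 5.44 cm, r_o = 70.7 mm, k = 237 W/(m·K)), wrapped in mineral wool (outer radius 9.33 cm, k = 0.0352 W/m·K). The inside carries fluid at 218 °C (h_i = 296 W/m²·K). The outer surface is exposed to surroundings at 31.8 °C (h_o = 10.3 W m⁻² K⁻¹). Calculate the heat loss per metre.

Q' = 130 W/m

Treat each layer as a resistance in series:
  R'_conv,in = 1/(2πr h) = 1/(2π·0.0544·296) = 0.009884 m·K/W
  R'_aluminium = ln(0.0707/0.0544)/(2πk) = 0.2621/(2π·237) = 1.760×10^-4 m·K/W
  R'_mineral wool = ln(0.0933/0.0707)/(2πk) = 0.2774/(2π·0.0352) = 1.254 m·K/W
  R'_conv,out = 1/(2πr h) = 1/(2π·0.0933·10.3) = 0.1656 m·K/W
ΣR = 0.009884 + 1.760×10^-4 + 1.254 + 0.1656 = 1.430 m·K/W
Q' = ΔT/ΣR = (218 °C − 31.8 °C)/1.430 = 130 W/m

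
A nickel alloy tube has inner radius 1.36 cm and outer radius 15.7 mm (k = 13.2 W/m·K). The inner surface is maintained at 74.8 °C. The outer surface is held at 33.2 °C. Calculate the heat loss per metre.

Q' = 2πk·ΔT/ln(r₂/r₁) = 2π × 13.2 × 41.6 / ln(0.0157/0.0136) = 24000 W/m

Q' = 24.0 kW/m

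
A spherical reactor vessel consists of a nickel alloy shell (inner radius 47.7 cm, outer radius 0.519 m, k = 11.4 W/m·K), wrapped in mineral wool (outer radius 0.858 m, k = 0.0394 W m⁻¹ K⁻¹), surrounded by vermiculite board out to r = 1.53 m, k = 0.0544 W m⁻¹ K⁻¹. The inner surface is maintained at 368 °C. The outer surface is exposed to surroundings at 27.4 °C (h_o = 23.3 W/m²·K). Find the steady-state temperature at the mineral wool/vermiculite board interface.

T = 139 °C

Series thermal resistances, inner to outer:
  R_nickel alloy = (1/0.477 − 1/0.519)/(4πk) = 0.1697/(4π·11.4) = 0.001184 K/W
  R_mineral wool = (1/0.519 − 1/0.858)/(4πk) = 0.7613/(4π·0.0394) = 1.538 K/W
  R_vermiculite board = (1/0.858 − 1/1.53)/(4πk) = 0.5119/(4π·0.0544) = 0.7488 K/W
  R_conv,out = 1/(4πr²h) = 1/(4π·1.53²·23.3) = 0.001459 K/W
ΣR = 0.001184 + 1.538 + 0.7488 + 0.001459 = 2.289 K/W
Q = ΔT/ΣR = (368 °C − 27.4 °C)/2.289 = 148.8 W
From the inner boundary to the mineral wool/vermiculite board interface, ΣR_partial = 1.539 K/W.
T_interface = T_in − Q·ΣR_partial = 368 °C − (148.8)(1.539) = 139 °C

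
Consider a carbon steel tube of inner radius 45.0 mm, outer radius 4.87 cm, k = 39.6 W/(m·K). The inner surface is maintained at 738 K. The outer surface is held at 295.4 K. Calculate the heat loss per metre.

Q' = 1.39×10^6 W/m

Q' = 2πk·ΔT/ln(r₂/r₁) = 2π × 39.6 × 442.6 / ln(0.0487/0.0450) = 1.39×10^6 W/m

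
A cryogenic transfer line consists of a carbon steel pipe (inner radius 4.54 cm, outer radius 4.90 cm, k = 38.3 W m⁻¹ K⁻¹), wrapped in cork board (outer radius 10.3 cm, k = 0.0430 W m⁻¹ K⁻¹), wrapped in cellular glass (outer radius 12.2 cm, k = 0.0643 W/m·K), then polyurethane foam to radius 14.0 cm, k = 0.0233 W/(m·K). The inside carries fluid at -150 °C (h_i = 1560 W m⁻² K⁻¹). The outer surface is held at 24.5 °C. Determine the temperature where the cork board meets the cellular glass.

T = -33.2 °C

Series thermal resistances, inner to outer:
  R'_conv,in = 1/(2πr h) = 1/(2π·0.0454·1560) = 0.002247 m·K/W
  R'_carbon steel = ln(0.0490/0.0454)/(2πk) = 0.07631/(2π·38.3) = 3.171×10^-4 m·K/W
  R'_cork board = ln(0.103/0.0490)/(2πk) = 0.7429/(2π·0.0430) = 2.750 m·K/W
  R'_cellular glass = ln(0.122/0.103)/(2πk) = 0.1693/(2π·0.0643) = 0.4190 m·K/W
  R'_polyurethane foam = ln(0.140/0.122)/(2πk) = 0.1376/(2π·0.0233) = 0.9400 m·K/W
ΣR = 0.002247 + 3.171×10^-4 + 2.750 + 0.4190 + 0.9400 = 4.112 m·K/W
Q' = ΔT/ΣR = (-150 °C − 24.5 °C)/4.112 = -42.44 W/m
From the inner boundary to the cork board/cellular glass interface, ΣR_partial = 2.753 m·K/W.
T_interface = T_in − Q'·ΣR_partial = -150 °C − (-42.44)(2.753) = -33.2 °C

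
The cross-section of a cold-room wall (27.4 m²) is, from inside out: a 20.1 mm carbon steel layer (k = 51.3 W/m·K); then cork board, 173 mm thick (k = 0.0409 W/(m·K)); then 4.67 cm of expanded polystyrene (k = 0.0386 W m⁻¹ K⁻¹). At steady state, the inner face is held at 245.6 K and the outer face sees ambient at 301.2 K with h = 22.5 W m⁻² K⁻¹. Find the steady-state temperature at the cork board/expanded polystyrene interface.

T = 288.5 K

Series thermal resistances, inner to outer:
  R_carbon steel = L/(kA) = 0.0201/(51.3·27.4) = 1.430×10^-5 K/W
  R_cork board = L/(kA) = 0.173/(0.0409·27.4) = 0.1544 K/W
  R_expanded polystyrene = L/(kA) = 0.0467/(0.0386·27.4) = 0.04415 K/W
  R_conv,out = 1/(hA) = 1/(22.5·27.4) = 0.001622 K/W
ΣR = 1.430×10^-5 + 0.1544 + 0.04415 + 0.001622 = 0.2002 K/W
Q = ΔT/ΣR = (245.6 K − 301.2 K)/0.2002 = -277.7 W
From the inner boundary to the cork board/expanded polystyrene interface, ΣR_partial = 0.1544 K/W.
T_interface = T_in − Q·ΣR_partial = 245.6 K − (-277.7)(0.1544) = 288.5 K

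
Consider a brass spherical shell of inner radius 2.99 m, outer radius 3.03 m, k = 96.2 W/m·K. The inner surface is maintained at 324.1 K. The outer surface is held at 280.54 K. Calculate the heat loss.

Q = 4πk·ΔT/(1/r₁ − 1/r₂) = 4π × 96.2 × 43.56 / (1/2.99 − 1/3.03) = 1.19×10^7 W

Q = 11900 kW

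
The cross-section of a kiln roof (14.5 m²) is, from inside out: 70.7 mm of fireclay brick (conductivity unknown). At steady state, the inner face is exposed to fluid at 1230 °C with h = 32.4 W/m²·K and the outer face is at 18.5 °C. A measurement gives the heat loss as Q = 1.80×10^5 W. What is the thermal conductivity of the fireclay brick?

ΣR = ΔT/Q = |1230 − 18.5|/1.80×10^5 = 0.006731 K/W
Known resistances:
  R_conv,in = 1/(hA) = 1/(32.4·14.5) = 0.002129 K/W
R_fireclay brick = ΣR − ΣR_known = 0.006731 − 0.002129 = 0.004602 K/W
L/(kA) = 0.004602 ⇒ k = 0.0707/(0.004602·14.5) = 1.06 W/m·K

k = 1.06 W/m·K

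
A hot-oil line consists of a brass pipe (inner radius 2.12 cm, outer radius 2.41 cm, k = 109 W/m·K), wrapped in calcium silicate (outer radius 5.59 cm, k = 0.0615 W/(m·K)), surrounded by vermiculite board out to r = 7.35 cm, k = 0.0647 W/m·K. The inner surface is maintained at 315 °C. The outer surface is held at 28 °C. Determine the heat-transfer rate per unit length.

Q' = 101 W/m

Resistance network (inner→outer):
  R'_brass = ln(0.0241/0.0212)/(2πk) = 0.1282/(2π·109) = 1.872×10^-4 m·K/W
  R'_calcium silicate = ln(0.0559/0.0241)/(2πk) = 0.8414/(2π·0.0615) = 2.177 m·K/W
  R'_vermiculite board = ln(0.0735/0.0559)/(2πk) = 0.2737/(2π·0.0647) = 0.6733 m·K/W
ΣR = 1.872×10^-4 + 2.177 + 0.6733 = 2.850 m·K/W
Q' = ΔT/ΣR = (315 °C − 28 °C)/2.850 = 101 W/m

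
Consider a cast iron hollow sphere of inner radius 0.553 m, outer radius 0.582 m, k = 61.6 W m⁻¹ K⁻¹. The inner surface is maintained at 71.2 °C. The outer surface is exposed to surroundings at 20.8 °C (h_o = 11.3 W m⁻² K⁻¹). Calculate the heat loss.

Q = 2.41 kW

Series thermal resistances, inner to outer:
  R_cast iron = (1/0.553 − 1/0.582)/(4πk) = 0.09011/(4π·61.6) = 1.164×10^-4 K/W
  R_conv,out = 1/(4πr²h) = 1/(4π·0.582²·11.3) = 0.02079 K/W
ΣR = 1.164×10^-4 + 0.02079 = 0.02091 K/W
Q = ΔT/ΣR = (71.2 °C − 20.8 °C)/0.02091 = 2410 W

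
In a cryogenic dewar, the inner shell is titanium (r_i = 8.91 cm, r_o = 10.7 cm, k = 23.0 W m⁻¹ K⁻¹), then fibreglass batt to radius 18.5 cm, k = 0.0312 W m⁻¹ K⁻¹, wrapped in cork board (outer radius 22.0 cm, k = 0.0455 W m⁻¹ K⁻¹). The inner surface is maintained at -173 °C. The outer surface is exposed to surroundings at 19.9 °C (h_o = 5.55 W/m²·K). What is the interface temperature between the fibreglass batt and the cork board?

T = -9.4 °C

Series thermal resistances, inner to outer:
  R_titanium = (1/0.0891 − 1/0.107)/(4πk) = 1.878/(4π·23.0) = 0.006496 K/W
  R_fibreglass batt = (1/0.107 − 1/0.185)/(4πk) = 3.940/(4π·0.0312) = 10.05 K/W
  R_cork board = (1/0.185 − 1/0.220)/(4πk) = 0.8600/(4π·0.0455) = 1.504 K/W
  R_conv,out = 1/(4πr²h) = 1/(4π·0.220²·5.55) = 0.2962 K/W
ΣR = 0.006496 + 10.05 + 1.504 + 0.2962 = 11.86 K/W
Q = ΔT/ΣR = (-173 °C − 19.9 °C)/11.86 = -16.26 W
From the inner boundary to the fibreglass batt/cork board interface, ΣR_partial = 10.06 K/W.
T_interface = T_in − Q·ΣR_partial = -173 °C − (-16.26)(10.06) = -9.4 °C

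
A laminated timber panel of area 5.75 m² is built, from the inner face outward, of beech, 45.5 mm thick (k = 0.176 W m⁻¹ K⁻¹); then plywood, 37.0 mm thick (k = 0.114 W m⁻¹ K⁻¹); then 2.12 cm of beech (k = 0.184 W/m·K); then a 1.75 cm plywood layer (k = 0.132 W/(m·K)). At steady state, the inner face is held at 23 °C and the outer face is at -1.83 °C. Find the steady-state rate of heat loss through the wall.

Q = 172 W

Treat each layer as a resistance in series:
  R_beech = L/(kA) = 0.0455/(0.176·5.75) = 0.04496 K/W
  R_plywood = L/(kA) = 0.0370/(0.114·5.75) = 0.05645 K/W
  R_beech = L/(kA) = 0.0212/(0.184·5.75) = 0.02004 K/W
  R_plywood = L/(kA) = 0.0175/(0.132·5.75) = 0.02306 K/W
ΣR = 0.04496 + 0.05645 + 0.02004 + 0.02306 = 0.1445 K/W
Q = ΔT/ΣR = (23 °C − -1.83 °C)/0.1445 = 172 W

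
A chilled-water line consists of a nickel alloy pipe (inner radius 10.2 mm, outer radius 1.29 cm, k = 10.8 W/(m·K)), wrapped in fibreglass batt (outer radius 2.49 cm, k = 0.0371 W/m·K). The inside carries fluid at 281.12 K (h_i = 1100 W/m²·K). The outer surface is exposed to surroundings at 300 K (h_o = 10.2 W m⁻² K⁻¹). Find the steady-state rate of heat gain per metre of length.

Resistance network (inner→outer):
  R'_conv,in = 1/(2πr h) = 1/(2π·0.0102·1100) = 0.01418 m·K/W
  R'_nickel alloy = ln(0.0129/0.0102)/(2πk) = 0.2348/(2π·10.8) = 0.003461 m·K/W
  R'_fibreglass batt = ln(0.0249/0.0129)/(2πk) = 0.6576/(2π·0.0371) = 2.821 m·K/W
  R'_conv,out = 1/(2πr h) = 1/(2π·0.0249·10.2) = 0.6266 m·K/W
ΣR = 0.01418 + 0.003461 + 2.821 + 0.6266 = 3.465 m·K/W
Q' = ΔT/ΣR = (281.12 K − 300 K)/3.465 = -5.45 W/m
(Negative Q' ⇒ heat flows inward; heat gain = 5.45 W/m.)

Q' = 5.45 W/m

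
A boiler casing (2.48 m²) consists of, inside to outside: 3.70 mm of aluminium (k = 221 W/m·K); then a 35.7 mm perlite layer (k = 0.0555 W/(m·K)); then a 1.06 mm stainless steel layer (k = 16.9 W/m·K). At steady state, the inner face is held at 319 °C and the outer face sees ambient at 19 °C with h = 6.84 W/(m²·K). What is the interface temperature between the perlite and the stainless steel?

Series thermal resistances, inner to outer:
  R_aluminium = L/(kA) = 0.00370/(221·2.48) = 6.751×10^-6 K/W
  R_perlite = L/(kA) = 0.0357/(0.0555·2.48) = 0.2594 K/W
  R_stainless steel = L/(kA) = 0.00106/(16.9·2.48) = 2.529×10^-5 K/W
  R_conv,out = 1/(hA) = 1/(6.84·2.48) = 0.05895 K/W
ΣR = 6.751×10^-6 + 0.2594 + 2.529×10^-5 + 0.05895 = 0.3184 K/W
Q = ΔT/ΣR = (319 °C − 19 °C)/0.3184 = 942.2 W
From the inner boundary to the perlite/stainless steel interface, ΣR_partial = 0.2594 K/W.
T_interface = T_in − Q·ΣR_partial = 319 °C − (942.2)(0.2594) = 74.6 °C

T = 74.6 °C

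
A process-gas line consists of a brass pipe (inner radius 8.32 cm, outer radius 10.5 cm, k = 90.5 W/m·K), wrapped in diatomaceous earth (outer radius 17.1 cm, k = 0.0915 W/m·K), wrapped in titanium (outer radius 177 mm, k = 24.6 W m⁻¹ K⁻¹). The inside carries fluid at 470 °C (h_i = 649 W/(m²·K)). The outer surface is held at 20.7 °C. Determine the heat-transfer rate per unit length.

Series thermal resistances, inner to outer:
  R'_conv,in = 1/(2πr h) = 1/(2π·0.0832·649) = 0.002947 m·K/W
  R'_brass = ln(0.105/0.0832)/(2πk) = 0.2327/(2π·90.5) = 4.093×10^-4 m·K/W
  R'_diatomaceous earth = ln(0.171/0.105)/(2πk) = 0.4877/(2π·0.0915) = 0.8483 m·K/W
  R'_titanium = ln(0.177/0.171)/(2πk) = 0.03449/(2π·24.6) = 2.231×10^-4 m·K/W
ΣR = 0.002947 + 4.093×10^-4 + 0.8483 + 2.231×10^-4 = 0.8519 m·K/W
Q' = ΔT/ΣR = (470 °C − 20.7 °C)/0.8519 = 527 W/m

Q' = 527 W/m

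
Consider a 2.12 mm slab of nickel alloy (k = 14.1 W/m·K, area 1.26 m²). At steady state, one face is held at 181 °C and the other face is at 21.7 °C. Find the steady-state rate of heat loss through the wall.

Q = kA·ΔT/L = 14.1 × 1.26 × |181 °C − 21.7 °C| / 0.00212 = 1.33×10^6 W

Q = 1330 kW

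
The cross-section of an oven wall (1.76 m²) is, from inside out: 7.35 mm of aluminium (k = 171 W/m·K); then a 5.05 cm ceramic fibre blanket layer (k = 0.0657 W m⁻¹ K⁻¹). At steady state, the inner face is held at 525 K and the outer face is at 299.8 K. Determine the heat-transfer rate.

Treat each layer as a resistance in series:
  R_aluminium = L/(kA) = 0.00735/(171·1.76) = 2.442×10^-5 K/W
  R_ceramic fibre blanket = L/(kA) = 0.0505/(0.0657·1.76) = 0.4367 K/W
ΣR = 2.442×10^-5 + 0.4367 = 0.4367 K/W
Q = ΔT/ΣR = (525 K − 299.8 K)/0.4367 = 516 W

Q = 516 W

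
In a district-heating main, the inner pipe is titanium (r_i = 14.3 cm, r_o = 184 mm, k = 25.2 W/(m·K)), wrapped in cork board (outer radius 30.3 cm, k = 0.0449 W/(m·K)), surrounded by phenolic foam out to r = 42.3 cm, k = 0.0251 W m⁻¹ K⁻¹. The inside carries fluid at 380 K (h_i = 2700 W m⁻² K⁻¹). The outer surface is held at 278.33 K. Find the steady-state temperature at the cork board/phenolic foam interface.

T = 333.7 K

Series thermal resistances, inner to outer:
  R'_conv,in = 1/(2πr h) = 1/(2π·0.143·2700) = 4.122×10^-4 m·K/W
  R'_titanium = ln(0.184/0.143)/(2πk) = 0.2521/(2π·25.2) = 0.001592 m·K/W
  R'_cork board = ln(0.303/0.184)/(2πk) = 0.4988/(2π·0.0449) = 1.768 m·K/W
  R'_phenolic foam = ln(0.423/0.303)/(2πk) = 0.3336/(2π·0.0251) = 2.116 m·K/W
ΣR = 4.122×10^-4 + 0.001592 + 1.768 + 2.116 = 3.886 m·K/W
Q' = ΔT/ΣR = (380 K − 278.33 K)/3.886 = 26.16 W/m
From the inner boundary to the cork board/phenolic foam interface, ΣR_partial = 1.770 m·K/W.
T_interface = T_in − Q'·ΣR_partial = 380 K − (26.16)(1.770) = 333.7 K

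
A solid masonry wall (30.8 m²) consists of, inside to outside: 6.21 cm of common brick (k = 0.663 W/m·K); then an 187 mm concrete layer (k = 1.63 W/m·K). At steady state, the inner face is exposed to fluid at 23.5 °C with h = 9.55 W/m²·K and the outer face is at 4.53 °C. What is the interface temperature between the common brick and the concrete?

Series thermal resistances, inner to outer:
  R_conv,in = 1/(hA) = 1/(9.55·30.8) = 0.003400 K/W
  R_common brick = L/(kA) = 0.0621/(0.663·30.8) = 0.003041 K/W
  R_concrete = L/(kA) = 0.187/(1.63·30.8) = 0.003725 K/W
ΣR = 0.003400 + 0.003041 + 0.003725 = 0.01017 K/W
Q = ΔT/ΣR = (23.5 °C − 4.53 °C)/0.01017 = 1865 W
From the inner boundary to the common brick/concrete interface, ΣR_partial = 0.006441 K/W.
T_interface = T_in − Q·ΣR_partial = 23.5 °C − (1865)(0.006441) = 11.5 °C

T = 11.5 °C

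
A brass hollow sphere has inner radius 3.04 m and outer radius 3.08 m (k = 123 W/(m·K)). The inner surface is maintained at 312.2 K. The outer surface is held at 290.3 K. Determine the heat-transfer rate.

Q = 7920 kW

Q = 4πk·ΔT/(1/r₁ − 1/r₂) = 4π × 123 × 21.9 / (1/3.04 − 1/3.08) = 7.92×10^6 W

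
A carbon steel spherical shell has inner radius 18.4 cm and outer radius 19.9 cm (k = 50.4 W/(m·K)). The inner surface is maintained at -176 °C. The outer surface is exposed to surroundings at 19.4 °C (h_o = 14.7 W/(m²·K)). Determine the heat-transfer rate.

Treat each layer as a resistance in series:
  R_carbon steel = (1/0.184 − 1/0.199)/(4πk) = 0.4097/(4π·50.4) = 6.468×10^-4 K/W
  R_conv,out = 1/(4πr²h) = 1/(4π·0.199²·14.7) = 0.1367 K/W
ΣR = 6.468×10^-4 + 0.1367 = 0.1373 K/W
Q = ΔT/ΣR = (-176 °C − 19.4 °C)/0.1373 = -1420 W
(Negative Q ⇒ heat flows inward; heat gain = 1420 W.)

Q = 1420 W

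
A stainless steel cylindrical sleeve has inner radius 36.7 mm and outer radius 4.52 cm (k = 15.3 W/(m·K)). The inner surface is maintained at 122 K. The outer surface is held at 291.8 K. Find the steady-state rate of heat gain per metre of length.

Q' = 78400 W/m

Q' = 2πk·ΔT/ln(r₂/r₁) = 2π × 15.3 × 169.8 / ln(0.0452/0.0367) = 78400 W/m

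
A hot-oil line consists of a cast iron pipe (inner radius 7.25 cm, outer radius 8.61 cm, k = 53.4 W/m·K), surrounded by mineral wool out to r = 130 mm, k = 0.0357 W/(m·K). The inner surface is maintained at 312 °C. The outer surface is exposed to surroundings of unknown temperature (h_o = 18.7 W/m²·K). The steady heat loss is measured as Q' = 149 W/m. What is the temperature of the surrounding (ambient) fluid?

Sum the resistances:
  R'_cast iron = ln(0.0861/0.0725)/(2πk) = 0.1719/(2π·53.4) = 5.124×10^-4 m·K/W
  R'_mineral wool = ln(0.130/0.0861)/(2πk) = 0.4120/(2π·0.0357) = 1.837 m·K/W
  R'_conv,out = 1/(2πr h) = 1/(2π·0.130·18.7) = 0.06547 m·K/W
ΣR = 1.903 m·K/W
ΔT = Q'·ΣR = 149 × 1.903 = 283.5 K
Heat flows outward, so T_out = T_in − ΔT = 312 − 283.5 = 28.5 °C

T_out = 28.5 °C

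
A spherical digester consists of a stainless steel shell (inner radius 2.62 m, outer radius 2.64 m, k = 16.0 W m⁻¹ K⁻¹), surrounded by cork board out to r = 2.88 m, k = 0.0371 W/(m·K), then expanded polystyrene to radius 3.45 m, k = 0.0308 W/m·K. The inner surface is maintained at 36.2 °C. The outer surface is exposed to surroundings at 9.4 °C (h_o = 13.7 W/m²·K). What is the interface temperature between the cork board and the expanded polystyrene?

T = 27.8 °C

Series thermal resistances, inner to outer:
  R_stainless steel = (1/2.62 − 1/2.64)/(4πk) = 0.002892/(4π·16.0) = 1.438×10^-5 K/W
  R_cork board = (1/2.64 − 1/2.88)/(4πk) = 0.03157/(4π·0.0371) = 0.06771 K/W
  R_expanded polystyrene = (1/2.88 − 1/3.45)/(4πk) = 0.05737/(4π·0.0308) = 0.1482 K/W
  R_conv,out = 1/(4πr²h) = 1/(4π·3.45²·13.7) = 4.880×10^-4 K/W
ΣR = 1.438×10^-5 + 0.06771 + 0.1482 + 4.880×10^-4 = 0.2164 K/W
Q = ΔT/ΣR = (36.2 °C − 9.4 °C)/0.2164 = 123.8 W
From the inner boundary to the cork board/expanded polystyrene interface, ΣR_partial = 0.06772 K/W.
T_interface = T_in − Q·ΣR_partial = 36.2 °C − (123.8)(0.06772) = 27.8 °C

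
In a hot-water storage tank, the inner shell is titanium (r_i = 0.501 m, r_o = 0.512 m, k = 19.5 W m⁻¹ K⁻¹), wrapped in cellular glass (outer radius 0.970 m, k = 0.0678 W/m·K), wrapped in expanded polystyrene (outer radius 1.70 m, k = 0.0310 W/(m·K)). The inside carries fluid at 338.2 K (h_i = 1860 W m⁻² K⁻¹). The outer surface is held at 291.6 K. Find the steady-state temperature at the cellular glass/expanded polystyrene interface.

T = 315.5 K

Resistance network (inner→outer):
  R_conv,in = 1/(4πr²h) = 1/(4π·0.501²·1860) = 1.705×10^-4 K/W
  R_titanium = (1/0.501 − 1/0.512)/(4πk) = 0.04288/(4π·19.5) = 1.750×10^-4 K/W
  R_cellular glass = (1/0.512 − 1/0.970)/(4πk) = 0.9222/(4π·0.0678) = 1.082 K/W
  R_expanded polystyrene = (1/0.970 − 1/1.70)/(4πk) = 0.4427/(4π·0.0310) = 1.136 K/W
ΣR = 1.705×10^-4 + 1.750×10^-4 + 1.082 + 1.136 = 2.218 K/W
Q = ΔT/ΣR = (338.2 K − 291.6 K)/2.218 = 21.01 W
From the inner boundary to the cellular glass/expanded polystyrene interface, ΣR_partial = 1.082 K/W.
T_interface = T_in − Q·ΣR_partial = 338.2 K − (21.01)(1.082) = 315.5 K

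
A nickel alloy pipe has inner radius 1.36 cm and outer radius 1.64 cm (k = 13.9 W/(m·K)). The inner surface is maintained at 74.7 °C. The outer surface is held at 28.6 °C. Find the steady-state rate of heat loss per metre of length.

Q' = 2πk·ΔT/ln(r₂/r₁) = 2π × 13.9 × 46.1 / ln(0.0164/0.0136) = 21500 W/m

Q' = 21.5 kW/m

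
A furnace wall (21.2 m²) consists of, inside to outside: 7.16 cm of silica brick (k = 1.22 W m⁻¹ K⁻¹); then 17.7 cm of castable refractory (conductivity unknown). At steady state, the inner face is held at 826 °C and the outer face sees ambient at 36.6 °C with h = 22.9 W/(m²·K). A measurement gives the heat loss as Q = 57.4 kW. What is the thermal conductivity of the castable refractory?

ΣR = ΔT/Q = |826 − 36.6|/57400 = 0.01375 K/W
Known resistances:
  R_silica brick = L/(kA) = 0.0716/(1.22·21.2) = 0.002768 K/W
  R_conv,out = 1/(hA) = 1/(22.9·21.2) = 0.002060 K/W
R_castable refractory = ΣR − ΣR_known = 0.01375 − 0.004828 = 0.008922 K/W
L/(kA) = 0.008922 ⇒ k = 0.177/(0.008922·21.2) = 0.936 W/m·K

k = 0.936 W/m·K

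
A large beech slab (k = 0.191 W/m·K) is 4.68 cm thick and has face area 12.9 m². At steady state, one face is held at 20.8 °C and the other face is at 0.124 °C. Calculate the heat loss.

Q = 1090 W

Q = kA·ΔT/L = 0.191 × 12.9 × |20.8 °C − 0.124 °C| / 0.0468 = 1090 W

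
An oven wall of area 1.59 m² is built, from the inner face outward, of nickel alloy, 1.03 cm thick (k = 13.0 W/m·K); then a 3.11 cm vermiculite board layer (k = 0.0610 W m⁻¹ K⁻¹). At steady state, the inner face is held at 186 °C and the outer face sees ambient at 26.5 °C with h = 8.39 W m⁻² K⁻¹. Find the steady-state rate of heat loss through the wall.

Q = 403 W

Series thermal resistances, inner to outer:
  R_nickel alloy = L/(kA) = 0.0103/(13.0·1.59) = 4.983×10^-4 K/W
  R_vermiculite board = L/(kA) = 0.0311/(0.0610·1.59) = 0.3207 K/W
  R_conv,out = 1/(hA) = 1/(8.39·1.59) = 0.07496 K/W
ΣR = 4.983×10^-4 + 0.3207 + 0.07496 = 0.3962 K/W
Q = ΔT/ΣR = (186 °C − 26.5 °C)/0.3962 = 403 W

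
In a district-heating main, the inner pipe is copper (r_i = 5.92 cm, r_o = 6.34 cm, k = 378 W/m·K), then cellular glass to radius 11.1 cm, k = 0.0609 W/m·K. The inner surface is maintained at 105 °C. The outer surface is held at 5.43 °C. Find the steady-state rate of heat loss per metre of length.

Treat each layer as a resistance in series:
  R'_copper = ln(0.0634/0.0592)/(2πk) = 0.06854/(2π·378) = 2.886×10^-5 m·K/W
  R'_cellular glass = ln(0.111/0.0634)/(2πk) = 0.5601/(2π·0.0609) = 1.464 m·K/W
ΣR = 2.886×10^-5 + 1.464 = 1.464 m·K/W
Q' = ΔT/ΣR = (105 °C − 5.43 °C)/1.464 = 68.0 W/m

Q' = 68.0 W/m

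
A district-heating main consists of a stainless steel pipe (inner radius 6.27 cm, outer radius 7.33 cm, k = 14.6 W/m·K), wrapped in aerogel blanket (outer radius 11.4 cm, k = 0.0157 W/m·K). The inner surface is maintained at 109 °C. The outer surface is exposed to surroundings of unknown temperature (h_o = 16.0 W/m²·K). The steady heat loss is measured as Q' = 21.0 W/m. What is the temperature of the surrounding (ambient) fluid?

T_out = 13.1 °C

Sum the resistances:
  R'_stainless steel = ln(0.0733/0.0627)/(2πk) = 0.1562/(2π·14.6) = 0.001703 m·K/W
  R'_aerogel blanket = ln(0.114/0.0733)/(2πk) = 0.4416/(2π·0.0157) = 4.477 m·K/W
  R'_conv,out = 1/(2πr h) = 1/(2π·0.114·16.0) = 0.08726 m·K/W
ΣR = 4.566 m·K/W
ΔT = Q'·ΣR = 21.0 × 4.566 = 95.89 K
Heat flows outward, so T_out = T_in − ΔT = 109 − 95.89 = 13.1 °C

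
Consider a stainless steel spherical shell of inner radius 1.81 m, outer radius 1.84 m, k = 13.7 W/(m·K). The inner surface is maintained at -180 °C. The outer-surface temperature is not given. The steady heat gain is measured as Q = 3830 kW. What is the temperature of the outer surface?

Sum the resistances:
  R_stainless steel = (1/1.81 − 1/1.84)/(4πk) = 0.009008/(4π·13.7) = 5.232×10^-5 K/W
ΣR = 5.232×10^-5 K/W
ΔT = Q·ΣR = 3.83×10^6 × 5.232×10^-5 = 200.4 K
Heat flows inward, so T_out = T_in + ΔT = -180 + 200.4 = 20.4 °C

T_out = 20.4 °C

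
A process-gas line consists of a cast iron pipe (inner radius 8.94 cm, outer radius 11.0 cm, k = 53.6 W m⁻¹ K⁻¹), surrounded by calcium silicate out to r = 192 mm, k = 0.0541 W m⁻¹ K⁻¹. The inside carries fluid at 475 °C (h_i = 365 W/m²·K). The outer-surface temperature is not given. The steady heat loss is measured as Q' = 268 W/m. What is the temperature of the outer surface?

T_out = 34.4 °C

Series resistances:
  R'_conv,in = 1/(2πr h) = 1/(2π·0.0894·365) = 0.004877 m·K/W
  R'_cast iron = ln(0.110/0.0894)/(2πk) = 0.2074/(2π·53.6) = 6.157×10^-4 m·K/W
  R'_calcium silicate = ln(0.192/0.110)/(2πk) = 0.5570/(2π·0.0541) = 1.639 m·K/W
ΣR = 1.644 m·K/W
ΔT = Q'·ΣR = 268 × 1.644 = 440.6 K
Heat flows outward, so T_out = T_in − ΔT = 475 − 440.6 = 34.4 °C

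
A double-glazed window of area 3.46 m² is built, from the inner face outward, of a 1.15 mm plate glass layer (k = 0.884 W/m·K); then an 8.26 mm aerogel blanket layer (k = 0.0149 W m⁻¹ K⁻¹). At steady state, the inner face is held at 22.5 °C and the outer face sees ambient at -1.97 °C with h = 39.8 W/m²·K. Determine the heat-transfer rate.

Resistance network (inner→outer):
  R_plate glass = L/(kA) = 0.00115/(0.884·3.46) = 3.760×10^-4 K/W
  R_aerogel blanket = L/(kA) = 0.00826/(0.0149·3.46) = 0.1602 K/W
  R_conv,out = 1/(hA) = 1/(39.8·3.46) = 0.007262 K/W
ΣR = 3.760×10^-4 + 0.1602 + 0.007262 = 0.1678 K/W
Q = ΔT/ΣR = (22.5 °C − -1.97 °C)/0.1678 = 146 W

Q = 146 W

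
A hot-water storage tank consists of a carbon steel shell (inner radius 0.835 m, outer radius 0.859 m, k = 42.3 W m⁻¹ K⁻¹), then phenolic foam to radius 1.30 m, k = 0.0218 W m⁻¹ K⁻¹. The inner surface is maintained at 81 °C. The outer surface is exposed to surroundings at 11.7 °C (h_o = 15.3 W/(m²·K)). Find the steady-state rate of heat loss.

Q = 48.0 W

Treat each layer as a resistance in series:
  R_carbon steel = (1/0.835 − 1/0.859)/(4πk) = 0.03346/(4π·42.3) = 6.295×10^-5 K/W
  R_phenolic foam = (1/0.859 − 1/1.30)/(4πk) = 0.3949/(4π·0.0218) = 1.442 K/W
  R_conv,out = 1/(4πr²h) = 1/(4π·1.30²·15.3) = 0.003078 K/W
ΣR = 6.295×10^-5 + 1.442 + 0.003078 = 1.445 K/W
Q = ΔT/ΣR = (81 °C − 11.7 °C)/1.445 = 48.0 W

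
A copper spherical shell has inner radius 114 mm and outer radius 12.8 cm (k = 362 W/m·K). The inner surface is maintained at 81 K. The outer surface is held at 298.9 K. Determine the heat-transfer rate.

Q = 4πk·ΔT/(1/r₁ − 1/r₂) = 4π × 362 × 217.9 / (1/0.114 − 1/0.128) = 1.03×10^6 W

Q = 1.03×10^6 W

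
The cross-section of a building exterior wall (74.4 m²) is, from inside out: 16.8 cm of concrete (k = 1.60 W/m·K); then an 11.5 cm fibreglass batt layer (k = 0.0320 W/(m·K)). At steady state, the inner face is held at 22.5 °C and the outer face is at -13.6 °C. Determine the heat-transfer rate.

Treat each layer as a resistance in series:
  R_concrete = L/(kA) = 0.168/(1.60·74.4) = 0.001411 K/W
  R_fibreglass batt = L/(kA) = 0.115/(0.0320·74.4) = 0.04830 K/W
ΣR = 0.001411 + 0.04830 = 0.04971 K/W
Q = ΔT/ΣR = (22.5 °C − -13.6 °C)/0.04971 = 726 W

Q = 726 W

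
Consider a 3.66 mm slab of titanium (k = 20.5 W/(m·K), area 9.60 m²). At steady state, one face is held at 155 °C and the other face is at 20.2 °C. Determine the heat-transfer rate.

Q = kA·ΔT/L = 20.5 × 9.60 × |155 °C − 20.2 °C| / 0.00366 = 7.25×10^6 W

Q = 7.25×10^6 W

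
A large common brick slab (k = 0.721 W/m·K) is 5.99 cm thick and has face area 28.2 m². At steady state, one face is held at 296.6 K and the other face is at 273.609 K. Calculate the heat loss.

Q = 7.80 kW

Q = kA·ΔT/L = 0.721 × 28.2 × |296.6 K − 273.609 K| / 0.0599 = 7800 W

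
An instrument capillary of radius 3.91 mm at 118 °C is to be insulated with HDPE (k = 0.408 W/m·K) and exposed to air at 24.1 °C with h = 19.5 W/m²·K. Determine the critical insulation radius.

r_cr = 2.09 cm

For a cylinder, r_cr = k_ins/h = 0.408/19.5 = 0.0209 m = 2.09 cm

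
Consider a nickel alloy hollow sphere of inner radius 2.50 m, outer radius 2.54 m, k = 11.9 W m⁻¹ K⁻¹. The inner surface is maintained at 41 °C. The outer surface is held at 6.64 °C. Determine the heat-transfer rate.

Q = 816 kW

Q = 4πk·ΔT/(1/r₁ − 1/r₂) = 4π × 11.9 × 34.36 / (1/2.50 − 1/2.54) = 8.16×10^5 W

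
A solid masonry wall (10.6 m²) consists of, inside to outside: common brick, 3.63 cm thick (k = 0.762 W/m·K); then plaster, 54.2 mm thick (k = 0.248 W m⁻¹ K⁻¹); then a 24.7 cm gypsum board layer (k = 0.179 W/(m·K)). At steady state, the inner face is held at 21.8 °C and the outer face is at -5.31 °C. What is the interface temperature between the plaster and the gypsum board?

T = 17.4 °C

Series thermal resistances, inner to outer:
  R_common brick = L/(kA) = 0.0363/(0.762·10.6) = 0.004494 K/W
  R_plaster = L/(kA) = 0.0542/(0.248·10.6) = 0.02062 K/W
  R_gypsum board = L/(kA) = 0.247/(0.179·10.6) = 0.1302 K/W
ΣR = 0.004494 + 0.02062 + 0.1302 = 0.1553 K/W
Q = ΔT/ΣR = (21.8 °C − -5.31 °C)/0.1553 = 174.6 W
From the inner boundary to the plaster/gypsum board interface, ΣR_partial = 0.02511 K/W.
T_interface = T_in − Q·ΣR_partial = 21.8 °C − (174.6)(0.02511) = 17.4 °C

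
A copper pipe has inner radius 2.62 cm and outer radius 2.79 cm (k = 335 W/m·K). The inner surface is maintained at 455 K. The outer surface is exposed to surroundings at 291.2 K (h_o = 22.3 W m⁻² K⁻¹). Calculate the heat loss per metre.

Q' = 640 W/m

Treat each layer as a resistance in series:
  R'_copper = ln(0.0279/0.0262)/(2πk) = 0.06287/(2π·335) = 2.987×10^-5 m·K/W
  R'_conv,out = 1/(2πr h) = 1/(2π·0.0279·22.3) = 0.2558 m·K/W
ΣR = 2.987×10^-5 + 0.2558 = 0.2558 m·K/W
Q' = ΔT/ΣR = (455 K − 291.2 K)/0.2558 = 640 W/m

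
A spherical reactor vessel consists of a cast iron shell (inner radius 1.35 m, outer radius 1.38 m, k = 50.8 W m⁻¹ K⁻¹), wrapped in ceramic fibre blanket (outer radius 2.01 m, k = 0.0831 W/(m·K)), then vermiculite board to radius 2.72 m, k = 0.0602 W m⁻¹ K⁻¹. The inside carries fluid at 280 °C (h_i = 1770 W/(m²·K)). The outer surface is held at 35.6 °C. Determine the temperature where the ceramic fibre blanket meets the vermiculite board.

T = 143 °C

Series thermal resistances, inner to outer:
  R_conv,in = 1/(4πr²h) = 1/(4π·1.35²·1770) = 2.467×10^-5 K/W
  R_cast iron = (1/1.35 − 1/1.38)/(4πk) = 0.01610/(4π·50.8) = 2.523×10^-5 K/W
  R_ceramic fibre blanket = (1/1.38 − 1/2.01)/(4πk) = 0.2271/(4π·0.0831) = 0.2175 K/W
  R_vermiculite board = (1/2.01 − 1/2.72)/(4πk) = 0.1299/(4π·0.0602) = 0.1717 K/W
ΣR = 2.467×10^-5 + 2.523×10^-5 + 0.2175 + 0.1717 = 0.3892 K/W
Q = ΔT/ΣR = (280 °C − 35.6 °C)/0.3892 = 628.0 W
From the inner boundary to the ceramic fibre blanket/vermiculite board interface, ΣR_partial = 0.2175 K/W.
T_interface = T_in − Q·ΣR_partial = 280 °C − (628.0)(0.2175) = 143 °C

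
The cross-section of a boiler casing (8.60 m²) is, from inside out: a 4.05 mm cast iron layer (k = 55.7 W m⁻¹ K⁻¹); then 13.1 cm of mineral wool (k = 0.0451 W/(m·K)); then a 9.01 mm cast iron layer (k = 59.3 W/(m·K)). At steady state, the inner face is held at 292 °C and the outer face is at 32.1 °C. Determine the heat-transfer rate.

Q = 769 W

Series thermal resistances, inner to outer:
  R_cast iron = L/(kA) = 0.00405/(55.7·8.60) = 8.455×10^-6 K/W
  R_mineral wool = L/(kA) = 0.131/(0.0451·8.60) = 0.3378 K/W
  R_cast iron = L/(kA) = 0.00901/(59.3·8.60) = 1.767×10^-5 K/W
ΣR = 8.455×10^-6 + 0.3378 + 1.767×10^-5 = 0.3378 K/W
Q = ΔT/ΣR = (292 °C − 32.1 °C)/0.3378 = 769 W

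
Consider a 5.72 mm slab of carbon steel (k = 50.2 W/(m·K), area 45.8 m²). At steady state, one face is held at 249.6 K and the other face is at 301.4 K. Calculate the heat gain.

Q = 20800 kW

Q = kA·ΔT/L = 50.2 × 45.8 × |249.6 K − 301.4 K| / 0.00572 = 2.08×10^7 W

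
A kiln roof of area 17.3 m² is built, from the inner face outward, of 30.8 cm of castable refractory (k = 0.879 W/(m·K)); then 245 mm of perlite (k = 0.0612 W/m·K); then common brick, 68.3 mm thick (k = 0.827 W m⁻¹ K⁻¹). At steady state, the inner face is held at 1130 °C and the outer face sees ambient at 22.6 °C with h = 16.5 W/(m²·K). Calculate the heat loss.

Resistance network (inner→outer):
  R_castable refractory = L/(kA) = 0.308/(0.879·17.3) = 0.02025 K/W
  R_perlite = L/(kA) = 0.245/(0.0612·17.3) = 0.2314 K/W
  R_common brick = L/(kA) = 0.0683/(0.827·17.3) = 0.004774 K/W
  R_conv,out = 1/(hA) = 1/(16.5·17.3) = 0.003503 K/W
ΣR = 0.02025 + 0.2314 + 0.004774 + 0.003503 = 0.2599 K/W
Q = ΔT/ΣR = (1130 °C − 22.6 °C)/0.2599 = 4260 W

Q = 4.26 kW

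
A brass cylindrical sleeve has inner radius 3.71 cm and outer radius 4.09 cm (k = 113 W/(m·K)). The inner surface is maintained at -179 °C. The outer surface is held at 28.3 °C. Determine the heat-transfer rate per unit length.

Q' = 1510 kW/m

Q' = 2πk·ΔT/ln(r₂/r₁) = 2π × 113 × 207.3 / ln(0.0409/0.0371) = 1.51×10^6 W/m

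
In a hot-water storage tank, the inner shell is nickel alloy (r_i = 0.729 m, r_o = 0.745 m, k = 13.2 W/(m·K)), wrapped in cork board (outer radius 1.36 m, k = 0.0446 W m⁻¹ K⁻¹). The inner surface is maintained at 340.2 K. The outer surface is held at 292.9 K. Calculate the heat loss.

Series thermal resistances, inner to outer:
  R_nickel alloy = (1/0.729 − 1/0.745)/(4πk) = 0.02946/(4π·13.2) = 1.776×10^-4 K/W
  R_cork board = (1/0.745 − 1/1.36)/(4πk) = 0.6070/(4π·0.0446) = 1.083 K/W
ΣR = 1.776×10^-4 + 1.083 = 1.083 K/W
Q = ΔT/ΣR = (340.2 K − 292.9 K)/1.083 = 43.7 W

Q = 43.7 W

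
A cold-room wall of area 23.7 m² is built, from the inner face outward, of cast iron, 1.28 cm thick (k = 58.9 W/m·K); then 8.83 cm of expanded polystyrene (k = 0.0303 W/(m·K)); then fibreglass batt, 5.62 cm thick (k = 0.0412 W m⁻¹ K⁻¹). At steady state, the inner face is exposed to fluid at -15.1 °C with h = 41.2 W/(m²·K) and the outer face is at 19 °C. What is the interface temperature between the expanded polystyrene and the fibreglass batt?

T = 8.19 °C

Treat each layer as a resistance in series:
  R_conv,in = 1/(hA) = 1/(41.2·23.7) = 0.001024 K/W
  R_cast iron = L/(kA) = 0.0128/(58.9·23.7) = 9.170×10^-6 K/W
  R_expanded polystyrene = L/(kA) = 0.0883/(0.0303·23.7) = 0.1230 K/W
  R_fibreglass batt = L/(kA) = 0.0562/(0.0412·23.7) = 0.05756 K/W
ΣR = 0.001024 + 9.170×10^-6 + 0.1230 + 0.05756 = 0.1816 K/W
Q = ΔT/ΣR = (-15.1 °C − 19 °C)/0.1816 = -187.8 W
From the inner boundary to the expanded polystyrene/fibreglass batt interface, ΣR_partial = 0.1240 K/W.
T_interface = T_in − Q·ΣR_partial = -15.1 °C − (-187.8)(0.1240) = 8.19 °C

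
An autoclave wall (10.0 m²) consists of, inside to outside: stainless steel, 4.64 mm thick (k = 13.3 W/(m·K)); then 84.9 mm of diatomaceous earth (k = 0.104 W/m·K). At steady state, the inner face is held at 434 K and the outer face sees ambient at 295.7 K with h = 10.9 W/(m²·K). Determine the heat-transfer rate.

Resistance network (inner→outer):
  R_stainless steel = L/(kA) = 0.00464/(13.3·10.0) = 3.489×10^-5 K/W
  R_diatomaceous earth = L/(kA) = 0.0849/(0.104·10.0) = 0.08163 K/W
  R_conv,out = 1/(hA) = 1/(10.9·10.0) = 0.009174 K/W
ΣR = 3.489×10^-5 + 0.08163 + 0.009174 = 0.09084 K/W
Q = ΔT/ΣR = (434 K − 295.7 K)/0.09084 = 1520 W

Q = 1520 W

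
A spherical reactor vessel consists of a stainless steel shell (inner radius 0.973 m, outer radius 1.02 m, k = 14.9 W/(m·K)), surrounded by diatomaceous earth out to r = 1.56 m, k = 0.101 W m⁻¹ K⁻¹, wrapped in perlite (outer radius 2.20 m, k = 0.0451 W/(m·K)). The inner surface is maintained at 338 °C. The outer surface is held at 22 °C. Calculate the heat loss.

Q = 530 W

Treat each layer as a resistance in series:
  R_stainless steel = (1/0.973 − 1/1.02)/(4πk) = 0.04736/(4π·14.9) = 2.529×10^-4 K/W
  R_diatomaceous earth = (1/1.02 − 1/1.56)/(4πk) = 0.3394/(4π·0.101) = 0.2674 K/W
  R_perlite = (1/1.56 − 1/2.20)/(4πk) = 0.1865/(4π·0.0451) = 0.3290 K/W
ΣR = 2.529×10^-4 + 0.2674 + 0.3290 = 0.5967 K/W
Q = ΔT/ΣR = (338 °C − 22 °C)/0.5967 = 530 W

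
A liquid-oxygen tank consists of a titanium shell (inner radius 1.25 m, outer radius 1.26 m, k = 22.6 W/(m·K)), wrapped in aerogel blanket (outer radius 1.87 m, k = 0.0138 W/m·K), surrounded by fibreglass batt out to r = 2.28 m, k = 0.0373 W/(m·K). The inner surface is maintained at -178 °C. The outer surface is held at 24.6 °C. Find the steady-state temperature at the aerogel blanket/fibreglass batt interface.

T = 0.1 °C

Resistance network (inner→outer):
  R_titanium = (1/1.25 − 1/1.26)/(4πk) = 0.006349/(4π·22.6) = 2.236×10^-5 K/W
  R_aerogel blanket = (1/1.26 − 1/1.87)/(4πk) = 0.2589/(4π·0.0138) = 1.493 K/W
  R_fibreglass batt = (1/1.87 − 1/2.28)/(4πk) = 0.09616/(4π·0.0373) = 0.2052 K/W
ΣR = 2.236×10^-5 + 1.493 + 0.2052 = 1.698 K/W
Q = ΔT/ΣR = (-178 °C − 24.6 °C)/1.698 = -119.3 W
From the inner boundary to the aerogel blanket/fibreglass batt interface, ΣR_partial = 1.493 K/W.
T_interface = T_in − Q·ΣR_partial = -178 °C − (-119.3)(1.493) = 0.1 °C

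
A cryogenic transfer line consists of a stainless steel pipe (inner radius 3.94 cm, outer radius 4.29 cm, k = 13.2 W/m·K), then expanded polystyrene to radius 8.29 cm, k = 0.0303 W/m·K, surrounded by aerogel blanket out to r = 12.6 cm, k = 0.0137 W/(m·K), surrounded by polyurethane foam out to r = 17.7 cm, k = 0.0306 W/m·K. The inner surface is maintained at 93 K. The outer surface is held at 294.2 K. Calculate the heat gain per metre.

Q' = 19.9 W/m

Series thermal resistances, inner to outer:
  R'_stainless steel = ln(0.0429/0.0394)/(2πk) = 0.08511/(2π·13.2) = 0.001026 m·K/W
  R'_expanded polystyrene = ln(0.0829/0.0429)/(2πk) = 0.6588/(2π·0.0303) = 3.460 m·K/W
  R'_aerogel blanket = ln(0.126/0.0829)/(2πk) = 0.4186/(2π·0.0137) = 4.863 m·K/W
  R'_polyurethane foam = ln(0.177/0.126)/(2πk) = 0.3399/(2π·0.0306) = 1.768 m·K/W
ΣR = 0.001026 + 3.460 + 4.863 + 1.768 = 10.09 m·K/W
Q' = ΔT/ΣR = (93 K − 294.2 K)/10.09 = -19.9 W/m
(Negative Q' ⇒ heat flows inward; heat gain = 19.9 W/m.)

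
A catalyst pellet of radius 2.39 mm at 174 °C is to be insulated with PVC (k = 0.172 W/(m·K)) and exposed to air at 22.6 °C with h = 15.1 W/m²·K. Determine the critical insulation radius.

For a sphere, r_cr = 2k_ins/h = 2·0.172/15.1 = 0.0228 m = 2.28 cm

r_cr = 2.28 cm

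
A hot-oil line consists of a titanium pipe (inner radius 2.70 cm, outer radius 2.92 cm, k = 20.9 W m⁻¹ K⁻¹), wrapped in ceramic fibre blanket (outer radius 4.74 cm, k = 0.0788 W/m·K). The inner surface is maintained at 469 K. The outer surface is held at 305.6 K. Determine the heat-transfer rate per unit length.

Q' = 167 W/m

Treat each layer as a resistance in series:
  R'_titanium = ln(0.0292/0.0270)/(2πk) = 0.07833/(2π·20.9) = 5.965×10^-4 m·K/W
  R'_ceramic fibre blanket = ln(0.0474/0.0292)/(2πk) = 0.4845/(2π·0.0788) = 0.9785 m·K/W
ΣR = 5.965×10^-4 + 0.9785 = 0.9791 m·K/W
Q' = ΔT/ΣR = (469 K − 305.6 K)/0.9791 = 167 W/m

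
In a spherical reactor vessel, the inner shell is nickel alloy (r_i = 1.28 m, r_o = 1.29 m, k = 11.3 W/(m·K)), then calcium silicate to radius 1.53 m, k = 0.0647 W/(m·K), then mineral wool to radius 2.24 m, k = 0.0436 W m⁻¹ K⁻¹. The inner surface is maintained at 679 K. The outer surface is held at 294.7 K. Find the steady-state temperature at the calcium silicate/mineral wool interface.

Treat each layer as a resistance in series:
  R_nickel alloy = (1/1.28 − 1/1.29)/(4πk) = 0.006056/(4π·11.3) = 4.265×10^-5 K/W
  R_calcium silicate = (1/1.29 − 1/1.53)/(4πk) = 0.1216/(4π·0.0647) = 0.1496 K/W
  R_mineral wool = (1/1.53 − 1/2.24)/(4πk) = 0.2072/(4π·0.0436) = 0.3781 K/W
ΣR = 4.265×10^-5 + 0.1496 + 0.3781 = 0.5277 K/W
Q = ΔT/ΣR = (679 K − 294.7 K)/0.5277 = 728.3 W
From the inner boundary to the calcium silicate/mineral wool interface, ΣR_partial = 0.1496 K/W.
T_interface = T_in − Q·ΣR_partial = 679 K − (728.3)(0.1496) = 570 K

T = 570 K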